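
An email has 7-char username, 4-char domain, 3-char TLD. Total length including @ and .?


An email address has format: username@domain.tld
Username length: 7
'@' character: 1
Domain length: 4
'.' character: 1
TLD length: 3
Total = 7 + 1 + 4 + 1 + 3 = 16

16


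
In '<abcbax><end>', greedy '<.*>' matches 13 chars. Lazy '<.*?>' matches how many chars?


Greedy '<.*>' tries to match as MUCH as possible.
Lazy '<.*?>' tries to match as LITTLE as possible.

String: '<abcbax><end>'
Greedy '<.*>' starts at first '<' and extends to the LAST '>': '<abcbax><end>' (13 chars)
Lazy '<.*?>' starts at first '<' and stops at the FIRST '>': '<abcbax>' (8 chars)

8


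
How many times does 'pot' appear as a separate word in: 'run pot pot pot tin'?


Scanning each word for exact match 'pot':
  Word 1: 'run' -> no
  Word 2: 'pot' -> MATCH
  Word 3: 'pot' -> MATCH
  Word 4: 'pot' -> MATCH
  Word 5: 'tin' -> no
Total matches: 3

3


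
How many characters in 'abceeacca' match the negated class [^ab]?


Negated class [^ab] matches any char NOT in {a, b}
Scanning 'abceeacca':
  pos 0: 'a' -> no (excluded)
  pos 1: 'b' -> no (excluded)
  pos 2: 'c' -> MATCH
  pos 3: 'e' -> MATCH
  pos 4: 'e' -> MATCH
  pos 5: 'a' -> no (excluded)
  pos 6: 'c' -> MATCH
  pos 7: 'c' -> MATCH
  pos 8: 'a' -> no (excluded)
Total matches: 5

5


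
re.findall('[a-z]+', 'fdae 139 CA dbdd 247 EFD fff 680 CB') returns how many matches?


Pattern '[a-z]+' finds one or more lowercase letters.
Text: 'fdae 139 CA dbdd 247 EFD fff 680 CB'
Scanning for matches:
  Match 1: 'fdae'
  Match 2: 'dbdd'
  Match 3: 'fff'
Total matches: 3

3


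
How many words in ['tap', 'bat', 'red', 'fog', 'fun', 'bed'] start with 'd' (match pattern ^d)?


Pattern ^d anchors to start of word. Check which words begin with 'd':
  'tap' -> no
  'bat' -> no
  'red' -> no
  'fog' -> no
  'fun' -> no
  'bed' -> no
Matching words: []
Count: 0

0


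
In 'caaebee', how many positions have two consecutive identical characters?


Looking for consecutive identical characters in 'caaebee':
  pos 0-1: 'c' vs 'a' -> different
  pos 1-2: 'a' vs 'a' -> MATCH ('aa')
  pos 2-3: 'a' vs 'e' -> different
  pos 3-4: 'e' vs 'b' -> different
  pos 4-5: 'b' vs 'e' -> different
  pos 5-6: 'e' vs 'e' -> MATCH ('ee')
Consecutive identical pairs: ['aa', 'ee']
Count: 2

2


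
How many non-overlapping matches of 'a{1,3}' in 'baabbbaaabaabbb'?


Pattern 'a{1,3}' matches between 1 and 3 consecutive a's (greedy).
String: 'baabbbaaabaabbb'
Finding runs of a's and applying greedy matching:
  Run at pos 1: 'aa' (length 2)
  Run at pos 6: 'aaa' (length 3)
  Run at pos 10: 'aa' (length 2)
Matches: ['aa', 'aaa', 'aa']
Count: 3

3


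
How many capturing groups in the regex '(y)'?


To count capturing groups, count each '(' that starts a group.
Pattern: '(y)'
Walking through the pattern:
  Position 0: '(' -> group #1
Total capturing groups: 1

1


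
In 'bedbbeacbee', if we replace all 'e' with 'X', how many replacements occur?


re.sub('e', 'X', text) replaces every occurrence of 'e' with 'X'.
Text: 'bedbbeacbee'
Scanning for 'e':
  pos 1: 'e' -> replacement #1
  pos 5: 'e' -> replacement #2
  pos 9: 'e' -> replacement #3
  pos 10: 'e' -> replacement #4
Total replacements: 4

4


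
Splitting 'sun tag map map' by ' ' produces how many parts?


Splitting by ' ' breaks the string at each occurrence of the separator.
Text: 'sun tag map map'
Parts after split:
  Part 1: 'sun'
  Part 2: 'tag'
  Part 3: 'map'
  Part 4: 'map'
Total parts: 4

4


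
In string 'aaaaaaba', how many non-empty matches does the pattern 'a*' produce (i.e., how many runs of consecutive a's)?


Pattern 'a*' matches zero or more a's. We want non-empty runs of consecutive a's.
String: 'aaaaaaba'
Walking through the string to find runs of a's:
  Run 1: positions 0-5 -> 'aaaaaa'
  Run 2: positions 7-7 -> 'a'
Non-empty runs found: ['aaaaaa', 'a']
Count: 2

2


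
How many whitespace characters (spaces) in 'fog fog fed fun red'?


\s matches whitespace characters (spaces, tabs, etc.).
Text: 'fog fog fed fun red'
This text has 5 words separated by spaces.
Number of spaces = number of words - 1 = 5 - 1 = 4

4


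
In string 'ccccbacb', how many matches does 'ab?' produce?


Pattern 'ab?' matches 'a' optionally followed by 'b'.
String: 'ccccbacb'
Scanning left to right for 'a' then checking next char:
  Match 1: 'a' (a not followed by b)
Total matches: 1

1


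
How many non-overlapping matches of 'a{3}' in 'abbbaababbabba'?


Pattern 'a{3}' matches exactly 3 consecutive a's (greedy, non-overlapping).
String: 'abbbaababbabba'
Scanning for runs of a's:
  Run at pos 0: 'a' (length 1) -> 0 match(es)
  Run at pos 4: 'aa' (length 2) -> 0 match(es)
  Run at pos 7: 'a' (length 1) -> 0 match(es)
  Run at pos 10: 'a' (length 1) -> 0 match(es)
  Run at pos 13: 'a' (length 1) -> 0 match(es)
Matches found: []
Total: 0

0


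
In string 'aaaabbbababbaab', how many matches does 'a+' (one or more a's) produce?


Pattern 'a+' matches one or more consecutive a's.
String: 'aaaabbbababbaab'
Scanning for runs of a:
  Match 1: 'aaaa' (length 4)
  Match 2: 'a' (length 1)
  Match 3: 'a' (length 1)
  Match 4: 'aa' (length 2)
Total matches: 4

4


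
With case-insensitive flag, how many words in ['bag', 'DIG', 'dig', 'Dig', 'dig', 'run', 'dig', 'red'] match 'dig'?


Case-insensitive matching: compare each word's lowercase form to 'dig'.
  'bag' -> lower='bag' -> no
  'DIG' -> lower='dig' -> MATCH
  'dig' -> lower='dig' -> MATCH
  'Dig' -> lower='dig' -> MATCH
  'dig' -> lower='dig' -> MATCH
  'run' -> lower='run' -> no
  'dig' -> lower='dig' -> MATCH
  'red' -> lower='red' -> no
Matches: ['DIG', 'dig', 'Dig', 'dig', 'dig']
Count: 5

5


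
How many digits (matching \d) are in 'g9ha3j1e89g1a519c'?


\d matches any digit 0-9.
Scanning 'g9ha3j1e89g1a519c':
  pos 1: '9' -> DIGIT
  pos 4: '3' -> DIGIT
  pos 6: '1' -> DIGIT
  pos 8: '8' -> DIGIT
  pos 9: '9' -> DIGIT
  pos 11: '1' -> DIGIT
  pos 13: '5' -> DIGIT
  pos 14: '1' -> DIGIT
  pos 15: '9' -> DIGIT
Digits found: ['9', '3', '1', '8', '9', '1', '5', '1', '9']
Total: 9

9


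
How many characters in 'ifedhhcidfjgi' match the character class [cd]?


Character class [cd] matches any of: {c, d}
Scanning string 'ifedhhcidfjgi' character by character:
  pos 0: 'i' -> no
  pos 1: 'f' -> no
  pos 2: 'e' -> no
  pos 3: 'd' -> MATCH
  pos 4: 'h' -> no
  pos 5: 'h' -> no
  pos 6: 'c' -> MATCH
  pos 7: 'i' -> no
  pos 8: 'd' -> MATCH
  pos 9: 'f' -> no
  pos 10: 'j' -> no
  pos 11: 'g' -> no
  pos 12: 'i' -> no
Total matches: 3

3


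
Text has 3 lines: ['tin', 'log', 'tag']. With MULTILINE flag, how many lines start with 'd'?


With MULTILINE flag, ^ matches the start of each line.
Lines: ['tin', 'log', 'tag']
Checking which lines start with 'd':
  Line 1: 'tin' -> no
  Line 2: 'log' -> no
  Line 3: 'tag' -> no
Matching lines: []
Count: 0

0


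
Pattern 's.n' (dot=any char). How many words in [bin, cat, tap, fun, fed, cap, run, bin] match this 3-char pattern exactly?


Pattern 's.n' means: starts with 's', any single char, ends with 'n'.
Checking each word (must be exactly 3 chars):
  'bin' (len=3): no
  'cat' (len=3): no
  'tap' (len=3): no
  'fun' (len=3): no
  'fed' (len=3): no
  'cap' (len=3): no
  'run' (len=3): no
  'bin' (len=3): no
Matching words: []
Total: 0

0


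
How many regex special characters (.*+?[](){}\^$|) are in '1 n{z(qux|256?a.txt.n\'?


Regex special characters are: . * + ? [ ] ( ) { } \ ^ $ |
Scanning '1 n{z(qux|256?a.txt.n\':
  pos 3: '{' -> SPECIAL
  pos 5: '(' -> SPECIAL
  pos 9: '|' -> SPECIAL
  pos 13: '?' -> SPECIAL
  pos 15: '.' -> SPECIAL
  pos 19: '.' -> SPECIAL
  pos 21: '\' -> SPECIAL
Special chars found: ['{', '(', '|', '?', '.', '.', '\\']
Total: 7

7


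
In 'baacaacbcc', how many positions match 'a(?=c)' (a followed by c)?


Lookahead 'a(?=c)' matches 'a' only when followed by 'c'.
String: 'baacaacbcc'
Checking each position where char is 'a':
  pos 1: 'a' -> no (next='a')
  pos 2: 'a' -> MATCH (next='c')
  pos 4: 'a' -> no (next='a')
  pos 5: 'a' -> MATCH (next='c')
Matching positions: [2, 5]
Count: 2

2


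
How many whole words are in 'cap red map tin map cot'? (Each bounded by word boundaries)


Word boundaries (\b) mark the start/end of each word.
Text: 'cap red map tin map cot'
Splitting by whitespace:
  Word 1: 'cap'
  Word 2: 'red'
  Word 3: 'map'
  Word 4: 'tin'
  Word 5: 'map'
  Word 6: 'cot'
Total whole words: 6

6


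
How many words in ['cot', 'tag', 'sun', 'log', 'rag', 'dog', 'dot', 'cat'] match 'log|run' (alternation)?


Alternation 'log|run' matches either 'log' or 'run'.
Checking each word:
  'cot' -> no
  'tag' -> no
  'sun' -> no
  'log' -> MATCH
  'rag' -> no
  'dog' -> no
  'dot' -> no
  'cat' -> no
Matches: ['log']
Count: 1

1


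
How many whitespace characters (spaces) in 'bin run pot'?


\s matches whitespace characters (spaces, tabs, etc.).
Text: 'bin run pot'
This text has 3 words separated by spaces.
Number of spaces = number of words - 1 = 3 - 1 = 2

2


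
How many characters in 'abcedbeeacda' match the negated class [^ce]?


Negated class [^ce] matches any char NOT in {c, e}
Scanning 'abcedbeeacda':
  pos 0: 'a' -> MATCH
  pos 1: 'b' -> MATCH
  pos 2: 'c' -> no (excluded)
  pos 3: 'e' -> no (excluded)
  pos 4: 'd' -> MATCH
  pos 5: 'b' -> MATCH
  pos 6: 'e' -> no (excluded)
  pos 7: 'e' -> no (excluded)
  pos 8: 'a' -> MATCH
  pos 9: 'c' -> no (excluded)
  pos 10: 'd' -> MATCH
  pos 11: 'a' -> MATCH
Total matches: 7

7


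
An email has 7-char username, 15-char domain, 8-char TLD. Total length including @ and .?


An email address has format: username@domain.tld
Username length: 7
'@' character: 1
Domain length: 15
'.' character: 1
TLD length: 8
Total = 7 + 1 + 15 + 1 + 8 = 32

32


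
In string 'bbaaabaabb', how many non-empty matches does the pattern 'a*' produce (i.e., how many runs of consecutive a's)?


Pattern 'a*' matches zero or more a's. We want non-empty runs of consecutive a's.
String: 'bbaaabaabb'
Walking through the string to find runs of a's:
  Run 1: positions 2-4 -> 'aaa'
  Run 2: positions 6-7 -> 'aa'
Non-empty runs found: ['aaa', 'aa']
Count: 2

2


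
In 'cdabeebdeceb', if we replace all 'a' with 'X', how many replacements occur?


re.sub('a', 'X', text) replaces every occurrence of 'a' with 'X'.
Text: 'cdabeebdeceb'
Scanning for 'a':
  pos 2: 'a' -> replacement #1
Total replacements: 1

1


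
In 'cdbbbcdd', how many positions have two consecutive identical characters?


Looking for consecutive identical characters in 'cdbbbcdd':
  pos 0-1: 'c' vs 'd' -> different
  pos 1-2: 'd' vs 'b' -> different
  pos 2-3: 'b' vs 'b' -> MATCH ('bb')
  pos 3-4: 'b' vs 'b' -> MATCH ('bb')
  pos 4-5: 'b' vs 'c' -> different
  pos 5-6: 'c' vs 'd' -> different
  pos 6-7: 'd' vs 'd' -> MATCH ('dd')
Consecutive identical pairs: ['bb', 'bb', 'dd']
Count: 3

3


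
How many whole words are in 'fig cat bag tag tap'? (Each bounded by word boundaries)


Word boundaries (\b) mark the start/end of each word.
Text: 'fig cat bag tag tap'
Splitting by whitespace:
  Word 1: 'fig'
  Word 2: 'cat'
  Word 3: 'bag'
  Word 4: 'tag'
  Word 5: 'tap'
Total whole words: 5

5


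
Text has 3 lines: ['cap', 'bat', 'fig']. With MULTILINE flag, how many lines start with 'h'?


With MULTILINE flag, ^ matches the start of each line.
Lines: ['cap', 'bat', 'fig']
Checking which lines start with 'h':
  Line 1: 'cap' -> no
  Line 2: 'bat' -> no
  Line 3: 'fig' -> no
Matching lines: []
Count: 0

0


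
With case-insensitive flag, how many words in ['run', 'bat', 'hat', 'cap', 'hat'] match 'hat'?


Case-insensitive matching: compare each word's lowercase form to 'hat'.
  'run' -> lower='run' -> no
  'bat' -> lower='bat' -> no
  'hat' -> lower='hat' -> MATCH
  'cap' -> lower='cap' -> no
  'hat' -> lower='hat' -> MATCH
Matches: ['hat', 'hat']
Count: 2

2


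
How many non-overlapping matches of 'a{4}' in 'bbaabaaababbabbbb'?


Pattern 'a{4}' matches exactly 4 consecutive a's (greedy, non-overlapping).
String: 'bbaabaaababbabbbb'
Scanning for runs of a's:
  Run at pos 2: 'aa' (length 2) -> 0 match(es)
  Run at pos 5: 'aaa' (length 3) -> 0 match(es)
  Run at pos 9: 'a' (length 1) -> 0 match(es)
  Run at pos 12: 'a' (length 1) -> 0 match(es)
Matches found: []
Total: 0

0


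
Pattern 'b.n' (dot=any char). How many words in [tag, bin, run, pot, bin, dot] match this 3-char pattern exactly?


Pattern 'b.n' means: starts with 'b', any single char, ends with 'n'.
Checking each word (must be exactly 3 chars):
  'tag' (len=3): no
  'bin' (len=3): MATCH
  'run' (len=3): no
  'pot' (len=3): no
  'bin' (len=3): MATCH
  'dot' (len=3): no
Matching words: ['bin', 'bin']
Total: 2

2


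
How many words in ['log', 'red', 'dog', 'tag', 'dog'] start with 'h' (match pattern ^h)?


Pattern ^h anchors to start of word. Check which words begin with 'h':
  'log' -> no
  'red' -> no
  'dog' -> no
  'tag' -> no
  'dog' -> no
Matching words: []
Count: 0

0


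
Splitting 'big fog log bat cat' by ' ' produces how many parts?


Splitting by ' ' breaks the string at each occurrence of the separator.
Text: 'big fog log bat cat'
Parts after split:
  Part 1: 'big'
  Part 2: 'fog'
  Part 3: 'log'
  Part 4: 'bat'
  Part 5: 'cat'
Total parts: 5

5


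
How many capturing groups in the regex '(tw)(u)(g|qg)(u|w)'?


To count capturing groups, count each '(' that starts a group.
Pattern: '(tw)(u)(g|qg)(u|w)'
Walking through the pattern:
  Position 0: '(' -> group #1
  Position 4: '(' -> group #2
  Position 7: '(' -> group #3
  Position 13: '(' -> group #4
Total capturing groups: 4

4


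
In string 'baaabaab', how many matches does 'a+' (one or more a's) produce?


Pattern 'a+' matches one or more consecutive a's.
String: 'baaabaab'
Scanning for runs of a:
  Match 1: 'aaa' (length 3)
  Match 2: 'aa' (length 2)
Total matches: 2

2


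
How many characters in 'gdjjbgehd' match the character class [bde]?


Character class [bde] matches any of: {b, d, e}
Scanning string 'gdjjbgehd' character by character:
  pos 0: 'g' -> no
  pos 1: 'd' -> MATCH
  pos 2: 'j' -> no
  pos 3: 'j' -> no
  pos 4: 'b' -> MATCH
  pos 5: 'g' -> no
  pos 6: 'e' -> MATCH
  pos 7: 'h' -> no
  pos 8: 'd' -> MATCH
Total matches: 4

4


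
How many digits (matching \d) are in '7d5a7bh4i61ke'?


\d matches any digit 0-9.
Scanning '7d5a7bh4i61ke':
  pos 0: '7' -> DIGIT
  pos 2: '5' -> DIGIT
  pos 4: '7' -> DIGIT
  pos 7: '4' -> DIGIT
  pos 9: '6' -> DIGIT
  pos 10: '1' -> DIGIT
Digits found: ['7', '5', '7', '4', '6', '1']
Total: 6

6


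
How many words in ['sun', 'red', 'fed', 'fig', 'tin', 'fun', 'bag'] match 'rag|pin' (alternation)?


Alternation 'rag|pin' matches either 'rag' or 'pin'.
Checking each word:
  'sun' -> no
  'red' -> no
  'fed' -> no
  'fig' -> no
  'tin' -> no
  'fun' -> no
  'bag' -> no
Matches: []
Count: 0

0


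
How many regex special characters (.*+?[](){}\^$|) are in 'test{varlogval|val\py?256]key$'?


Regex special characters are: . * + ? [ ] ( ) { } \ ^ $ |
Scanning 'test{varlogval|val\py?256]key$':
  pos 4: '{' -> SPECIAL
  pos 14: '|' -> SPECIAL
  pos 18: '\' -> SPECIAL
  pos 21: '?' -> SPECIAL
  pos 25: ']' -> SPECIAL
  pos 29: '$' -> SPECIAL
Special chars found: ['{', '|', '\\', '?', ']', '$']
Total: 6

6


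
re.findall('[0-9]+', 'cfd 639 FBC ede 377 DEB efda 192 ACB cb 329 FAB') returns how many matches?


Pattern '[0-9]+' finds one or more digits.
Text: 'cfd 639 FBC ede 377 DEB efda 192 ACB cb 329 FAB'
Scanning for matches:
  Match 1: '639'
  Match 2: '377'
  Match 3: '192'
  Match 4: '329'
Total matches: 4

4


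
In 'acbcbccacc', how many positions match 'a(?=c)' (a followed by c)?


Lookahead 'a(?=c)' matches 'a' only when followed by 'c'.
String: 'acbcbccacc'
Checking each position where char is 'a':
  pos 0: 'a' -> MATCH (next='c')
  pos 7: 'a' -> MATCH (next='c')
Matching positions: [0, 7]
Count: 2

2


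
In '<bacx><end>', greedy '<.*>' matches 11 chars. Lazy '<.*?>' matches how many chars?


Greedy '<.*>' tries to match as MUCH as possible.
Lazy '<.*?>' tries to match as LITTLE as possible.

String: '<bacx><end>'
Greedy '<.*>' starts at first '<' and extends to the LAST '>': '<bacx><end>' (11 chars)
Lazy '<.*?>' starts at first '<' and stops at the FIRST '>': '<bacx>' (6 chars)

6


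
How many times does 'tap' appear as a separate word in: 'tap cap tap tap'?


Scanning each word for exact match 'tap':
  Word 1: 'tap' -> MATCH
  Word 2: 'cap' -> no
  Word 3: 'tap' -> MATCH
  Word 4: 'tap' -> MATCH
Total matches: 3

3


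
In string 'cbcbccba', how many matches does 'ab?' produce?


Pattern 'ab?' matches 'a' optionally followed by 'b'.
String: 'cbcbccba'
Scanning left to right for 'a' then checking next char:
  Match 1: 'a' (a not followed by b)
Total matches: 1

1


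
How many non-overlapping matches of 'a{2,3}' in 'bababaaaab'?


Pattern 'a{2,3}' matches between 2 and 3 consecutive a's (greedy).
String: 'bababaaaab'
Finding runs of a's and applying greedy matching:
  Run at pos 1: 'a' (length 1)
  Run at pos 3: 'a' (length 1)
  Run at pos 5: 'aaaa' (length 4)
Matches: ['aaa']
Count: 1

1


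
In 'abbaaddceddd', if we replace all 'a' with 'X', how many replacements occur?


re.sub('a', 'X', text) replaces every occurrence of 'a' with 'X'.
Text: 'abbaaddceddd'
Scanning for 'a':
  pos 0: 'a' -> replacement #1
  pos 3: 'a' -> replacement #2
  pos 4: 'a' -> replacement #3
Total replacements: 3

3


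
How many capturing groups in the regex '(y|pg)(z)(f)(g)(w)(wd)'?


To count capturing groups, count each '(' that starts a group.
Pattern: '(y|pg)(z)(f)(g)(w)(wd)'
Walking through the pattern:
  Position 0: '(' -> group #1
  Position 6: '(' -> group #2
  Position 9: '(' -> group #3
  Position 12: '(' -> group #4
  Position 15: '(' -> group #5
  Position 18: '(' -> group #6
Total capturing groups: 6

6


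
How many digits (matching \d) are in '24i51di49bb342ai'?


\d matches any digit 0-9.
Scanning '24i51di49bb342ai':
  pos 0: '2' -> DIGIT
  pos 1: '4' -> DIGIT
  pos 3: '5' -> DIGIT
  pos 4: '1' -> DIGIT
  pos 7: '4' -> DIGIT
  pos 8: '9' -> DIGIT
  pos 11: '3' -> DIGIT
  pos 12: '4' -> DIGIT
  pos 13: '2' -> DIGIT
Digits found: ['2', '4', '5', '1', '4', '9', '3', '4', '2']
Total: 9

9


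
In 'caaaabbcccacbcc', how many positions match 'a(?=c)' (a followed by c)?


Lookahead 'a(?=c)' matches 'a' only when followed by 'c'.
String: 'caaaabbcccacbcc'
Checking each position where char is 'a':
  pos 1: 'a' -> no (next='a')
  pos 2: 'a' -> no (next='a')
  pos 3: 'a' -> no (next='a')
  pos 4: 'a' -> no (next='b')
  pos 10: 'a' -> MATCH (next='c')
Matching positions: [10]
Count: 1

1


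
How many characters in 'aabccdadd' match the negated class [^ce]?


Negated class [^ce] matches any char NOT in {c, e}
Scanning 'aabccdadd':
  pos 0: 'a' -> MATCH
  pos 1: 'a' -> MATCH
  pos 2: 'b' -> MATCH
  pos 3: 'c' -> no (excluded)
  pos 4: 'c' -> no (excluded)
  pos 5: 'd' -> MATCH
  pos 6: 'a' -> MATCH
  pos 7: 'd' -> MATCH
  pos 8: 'd' -> MATCH
Total matches: 7

7


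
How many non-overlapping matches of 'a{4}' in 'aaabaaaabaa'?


Pattern 'a{4}' matches exactly 4 consecutive a's (greedy, non-overlapping).
String: 'aaabaaaabaa'
Scanning for runs of a's:
  Run at pos 0: 'aaa' (length 3) -> 0 match(es)
  Run at pos 4: 'aaaa' (length 4) -> 1 match(es)
  Run at pos 9: 'aa' (length 2) -> 0 match(es)
Matches found: ['aaaa']
Total: 1

1


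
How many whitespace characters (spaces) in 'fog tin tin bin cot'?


\s matches whitespace characters (spaces, tabs, etc.).
Text: 'fog tin tin bin cot'
This text has 5 words separated by spaces.
Number of spaces = number of words - 1 = 5 - 1 = 4

4


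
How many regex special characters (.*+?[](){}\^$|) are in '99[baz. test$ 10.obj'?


Regex special characters are: . * + ? [ ] ( ) { } \ ^ $ |
Scanning '99[baz. test$ 10.obj':
  pos 2: '[' -> SPECIAL
  pos 6: '.' -> SPECIAL
  pos 12: '$' -> SPECIAL
  pos 16: '.' -> SPECIAL
Special chars found: ['[', '.', '$', '.']
Total: 4

4


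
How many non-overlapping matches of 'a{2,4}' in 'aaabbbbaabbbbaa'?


Pattern 'a{2,4}' matches between 2 and 4 consecutive a's (greedy).
String: 'aaabbbbaabbbbaa'
Finding runs of a's and applying greedy matching:
  Run at pos 0: 'aaa' (length 3)
  Run at pos 7: 'aa' (length 2)
  Run at pos 13: 'aa' (length 2)
Matches: ['aaa', 'aa', 'aa']
Count: 3

3


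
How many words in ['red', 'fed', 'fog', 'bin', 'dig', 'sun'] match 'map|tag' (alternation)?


Alternation 'map|tag' matches either 'map' or 'tag'.
Checking each word:
  'red' -> no
  'fed' -> no
  'fog' -> no
  'bin' -> no
  'dig' -> no
  'sun' -> no
Matches: []
Count: 0

0


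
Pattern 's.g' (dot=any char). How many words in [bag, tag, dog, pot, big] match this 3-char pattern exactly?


Pattern 's.g' means: starts with 's', any single char, ends with 'g'.
Checking each word (must be exactly 3 chars):
  'bag' (len=3): no
  'tag' (len=3): no
  'dog' (len=3): no
  'pot' (len=3): no
  'big' (len=3): no
Matching words: []
Total: 0

0


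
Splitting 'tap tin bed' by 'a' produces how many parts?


Splitting by 'a' breaks the string at each occurrence of the separator.
Text: 'tap tin bed'
Parts after split:
  Part 1: 't'
  Part 2: 'p tin bed'
Total parts: 2

2


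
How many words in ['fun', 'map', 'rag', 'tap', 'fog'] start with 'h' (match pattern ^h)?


Pattern ^h anchors to start of word. Check which words begin with 'h':
  'fun' -> no
  'map' -> no
  'rag' -> no
  'tap' -> no
  'fog' -> no
Matching words: []
Count: 0

0


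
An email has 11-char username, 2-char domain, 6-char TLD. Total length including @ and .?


An email address has format: username@domain.tld
Username length: 11
'@' character: 1
Domain length: 2
'.' character: 1
TLD length: 6
Total = 11 + 1 + 2 + 1 + 6 = 21

21


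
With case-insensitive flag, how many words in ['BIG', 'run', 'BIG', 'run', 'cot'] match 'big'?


Case-insensitive matching: compare each word's lowercase form to 'big'.
  'BIG' -> lower='big' -> MATCH
  'run' -> lower='run' -> no
  'BIG' -> lower='big' -> MATCH
  'run' -> lower='run' -> no
  'cot' -> lower='cot' -> no
Matches: ['BIG', 'BIG']
Count: 2

2


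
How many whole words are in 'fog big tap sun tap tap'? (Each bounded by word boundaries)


Word boundaries (\b) mark the start/end of each word.
Text: 'fog big tap sun tap tap'
Splitting by whitespace:
  Word 1: 'fog'
  Word 2: 'big'
  Word 3: 'tap'
  Word 4: 'sun'
  Word 5: 'tap'
  Word 6: 'tap'
Total whole words: 6

6


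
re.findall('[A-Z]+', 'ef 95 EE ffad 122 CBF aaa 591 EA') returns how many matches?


Pattern '[A-Z]+' finds one or more uppercase letters.
Text: 'ef 95 EE ffad 122 CBF aaa 591 EA'
Scanning for matches:
  Match 1: 'EE'
  Match 2: 'CBF'
  Match 3: 'EA'
Total matches: 3

3


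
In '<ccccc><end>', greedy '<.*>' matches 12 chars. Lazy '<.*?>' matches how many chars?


Greedy '<.*>' tries to match as MUCH as possible.
Lazy '<.*?>' tries to match as LITTLE as possible.

String: '<ccccc><end>'
Greedy '<.*>' starts at first '<' and extends to the LAST '>': '<ccccc><end>' (12 chars)
Lazy '<.*?>' starts at first '<' and stops at the FIRST '>': '<ccccc>' (7 chars)

7


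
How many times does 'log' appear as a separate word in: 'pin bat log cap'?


Scanning each word for exact match 'log':
  Word 1: 'pin' -> no
  Word 2: 'bat' -> no
  Word 3: 'log' -> MATCH
  Word 4: 'cap' -> no
Total matches: 1

1


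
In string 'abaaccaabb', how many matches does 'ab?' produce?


Pattern 'ab?' matches 'a' optionally followed by 'b'.
String: 'abaaccaabb'
Scanning left to right for 'a' then checking next char:
  Match 1: 'ab' (a followed by b)
  Match 2: 'a' (a not followed by b)
  Match 3: 'a' (a not followed by b)
  Match 4: 'a' (a not followed by b)
  Match 5: 'ab' (a followed by b)
Total matches: 5

5


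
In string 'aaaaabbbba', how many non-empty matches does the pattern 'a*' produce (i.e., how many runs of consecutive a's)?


Pattern 'a*' matches zero or more a's. We want non-empty runs of consecutive a's.
String: 'aaaaabbbba'
Walking through the string to find runs of a's:
  Run 1: positions 0-4 -> 'aaaaa'
  Run 2: positions 9-9 -> 'a'
Non-empty runs found: ['aaaaa', 'a']
Count: 2

2


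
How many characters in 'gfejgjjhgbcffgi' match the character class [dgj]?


Character class [dgj] matches any of: {d, g, j}
Scanning string 'gfejgjjhgbcffgi' character by character:
  pos 0: 'g' -> MATCH
  pos 1: 'f' -> no
  pos 2: 'e' -> no
  pos 3: 'j' -> MATCH
  pos 4: 'g' -> MATCH
  pos 5: 'j' -> MATCH
  pos 6: 'j' -> MATCH
  pos 7: 'h' -> no
  pos 8: 'g' -> MATCH
  pos 9: 'b' -> no
  pos 10: 'c' -> no
  pos 11: 'f' -> no
  pos 12: 'f' -> no
  pos 13: 'g' -> MATCH
  pos 14: 'i' -> no
Total matches: 7

7


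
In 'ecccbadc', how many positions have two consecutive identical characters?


Looking for consecutive identical characters in 'ecccbadc':
  pos 0-1: 'e' vs 'c' -> different
  pos 1-2: 'c' vs 'c' -> MATCH ('cc')
  pos 2-3: 'c' vs 'c' -> MATCH ('cc')
  pos 3-4: 'c' vs 'b' -> different
  pos 4-5: 'b' vs 'a' -> different
  pos 5-6: 'a' vs 'd' -> different
  pos 6-7: 'd' vs 'c' -> different
Consecutive identical pairs: ['cc', 'cc']
Count: 2

2


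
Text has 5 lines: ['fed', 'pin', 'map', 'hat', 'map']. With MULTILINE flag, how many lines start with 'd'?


With MULTILINE flag, ^ matches the start of each line.
Lines: ['fed', 'pin', 'map', 'hat', 'map']
Checking which lines start with 'd':
  Line 1: 'fed' -> no
  Line 2: 'pin' -> no
  Line 3: 'map' -> no
  Line 4: 'hat' -> no
  Line 5: 'map' -> no
Matching lines: []
Count: 0

0


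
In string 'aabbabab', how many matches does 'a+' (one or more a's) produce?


Pattern 'a+' matches one or more consecutive a's.
String: 'aabbabab'
Scanning for runs of a:
  Match 1: 'aa' (length 2)
  Match 2: 'a' (length 1)
  Match 3: 'a' (length 1)
Total matches: 3

3


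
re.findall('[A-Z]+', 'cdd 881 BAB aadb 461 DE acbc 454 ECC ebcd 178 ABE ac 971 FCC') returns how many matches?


Pattern '[A-Z]+' finds one or more uppercase letters.
Text: 'cdd 881 BAB aadb 461 DE acbc 454 ECC ebcd 178 ABE ac 971 FCC'
Scanning for matches:
  Match 1: 'BAB'
  Match 2: 'DE'
  Match 3: 'ECC'
  Match 4: 'ABE'
  Match 5: 'FCC'
Total matches: 5

5


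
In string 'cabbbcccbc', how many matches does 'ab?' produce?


Pattern 'ab?' matches 'a' optionally followed by 'b'.
String: 'cabbbcccbc'
Scanning left to right for 'a' then checking next char:
  Match 1: 'ab' (a followed by b)
Total matches: 1

1


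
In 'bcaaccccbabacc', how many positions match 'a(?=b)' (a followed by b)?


Lookahead 'a(?=b)' matches 'a' only when followed by 'b'.
String: 'bcaaccccbabacc'
Checking each position where char is 'a':
  pos 2: 'a' -> no (next='a')
  pos 3: 'a' -> no (next='c')
  pos 9: 'a' -> MATCH (next='b')
  pos 11: 'a' -> no (next='c')
Matching positions: [9]
Count: 1

1


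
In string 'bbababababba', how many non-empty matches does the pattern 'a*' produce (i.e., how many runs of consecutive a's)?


Pattern 'a*' matches zero or more a's. We want non-empty runs of consecutive a's.
String: 'bbababababba'
Walking through the string to find runs of a's:
  Run 1: positions 2-2 -> 'a'
  Run 2: positions 4-4 -> 'a'
  Run 3: positions 6-6 -> 'a'
  Run 4: positions 8-8 -> 'a'
  Run 5: positions 11-11 -> 'a'
Non-empty runs found: ['a', 'a', 'a', 'a', 'a']
Count: 5

5


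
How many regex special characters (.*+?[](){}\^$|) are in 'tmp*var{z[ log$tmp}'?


Regex special characters are: . * + ? [ ] ( ) { } \ ^ $ |
Scanning 'tmp*var{z[ log$tmp}':
  pos 3: '*' -> SPECIAL
  pos 7: '{' -> SPECIAL
  pos 9: '[' -> SPECIAL
  pos 14: '$' -> SPECIAL
  pos 18: '}' -> SPECIAL
Special chars found: ['*', '{', '[', '$', '}']
Total: 5

5


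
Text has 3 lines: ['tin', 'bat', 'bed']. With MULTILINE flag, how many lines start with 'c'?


With MULTILINE flag, ^ matches the start of each line.
Lines: ['tin', 'bat', 'bed']
Checking which lines start with 'c':
  Line 1: 'tin' -> no
  Line 2: 'bat' -> no
  Line 3: 'bed' -> no
Matching lines: []
Count: 0

0


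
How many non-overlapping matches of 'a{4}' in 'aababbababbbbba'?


Pattern 'a{4}' matches exactly 4 consecutive a's (greedy, non-overlapping).
String: 'aababbababbbbba'
Scanning for runs of a's:
  Run at pos 0: 'aa' (length 2) -> 0 match(es)
  Run at pos 3: 'a' (length 1) -> 0 match(es)
  Run at pos 6: 'a' (length 1) -> 0 match(es)
  Run at pos 8: 'a' (length 1) -> 0 match(es)
  Run at pos 14: 'a' (length 1) -> 0 match(es)
Matches found: []
Total: 0

0


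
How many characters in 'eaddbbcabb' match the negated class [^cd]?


Negated class [^cd] matches any char NOT in {c, d}
Scanning 'eaddbbcabb':
  pos 0: 'e' -> MATCH
  pos 1: 'a' -> MATCH
  pos 2: 'd' -> no (excluded)
  pos 3: 'd' -> no (excluded)
  pos 4: 'b' -> MATCH
  pos 5: 'b' -> MATCH
  pos 6: 'c' -> no (excluded)
  pos 7: 'a' -> MATCH
  pos 8: 'b' -> MATCH
  pos 9: 'b' -> MATCH
Total matches: 7

7


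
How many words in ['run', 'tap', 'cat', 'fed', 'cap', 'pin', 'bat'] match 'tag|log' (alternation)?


Alternation 'tag|log' matches either 'tag' or 'log'.
Checking each word:
  'run' -> no
  'tap' -> no
  'cat' -> no
  'fed' -> no
  'cap' -> no
  'pin' -> no
  'bat' -> no
Matches: []
Count: 0

0


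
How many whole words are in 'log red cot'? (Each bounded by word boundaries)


Word boundaries (\b) mark the start/end of each word.
Text: 'log red cot'
Splitting by whitespace:
  Word 1: 'log'
  Word 2: 'red'
  Word 3: 'cot'
Total whole words: 3

3


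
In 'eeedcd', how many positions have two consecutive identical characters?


Looking for consecutive identical characters in 'eeedcd':
  pos 0-1: 'e' vs 'e' -> MATCH ('ee')
  pos 1-2: 'e' vs 'e' -> MATCH ('ee')
  pos 2-3: 'e' vs 'd' -> different
  pos 3-4: 'd' vs 'c' -> different
  pos 4-5: 'c' vs 'd' -> different
Consecutive identical pairs: ['ee', 'ee']
Count: 2

2


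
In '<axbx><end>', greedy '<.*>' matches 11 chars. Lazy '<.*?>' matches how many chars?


Greedy '<.*>' tries to match as MUCH as possible.
Lazy '<.*?>' tries to match as LITTLE as possible.

String: '<axbx><end>'
Greedy '<.*>' starts at first '<' and extends to the LAST '>': '<axbx><end>' (11 chars)
Lazy '<.*?>' starts at first '<' and stops at the FIRST '>': '<axbx>' (6 chars)

6


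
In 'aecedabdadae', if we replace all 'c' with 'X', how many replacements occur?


re.sub('c', 'X', text) replaces every occurrence of 'c' with 'X'.
Text: 'aecedabdadae'
Scanning for 'c':
  pos 2: 'c' -> replacement #1
Total replacements: 1

1


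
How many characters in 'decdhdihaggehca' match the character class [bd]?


Character class [bd] matches any of: {b, d}
Scanning string 'decdhdihaggehca' character by character:
  pos 0: 'd' -> MATCH
  pos 1: 'e' -> no
  pos 2: 'c' -> no
  pos 3: 'd' -> MATCH
  pos 4: 'h' -> no
  pos 5: 'd' -> MATCH
  pos 6: 'i' -> no
  pos 7: 'h' -> no
  pos 8: 'a' -> no
  pos 9: 'g' -> no
  pos 10: 'g' -> no
  pos 11: 'e' -> no
  pos 12: 'h' -> no
  pos 13: 'c' -> no
  pos 14: 'a' -> no
Total matches: 3

3


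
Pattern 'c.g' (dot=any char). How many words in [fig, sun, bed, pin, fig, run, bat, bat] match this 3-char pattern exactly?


Pattern 'c.g' means: starts with 'c', any single char, ends with 'g'.
Checking each word (must be exactly 3 chars):
  'fig' (len=3): no
  'sun' (len=3): no
  'bed' (len=3): no
  'pin' (len=3): no
  'fig' (len=3): no
  'run' (len=3): no
  'bat' (len=3): no
  'bat' (len=3): no
Matching words: []
Total: 0

0


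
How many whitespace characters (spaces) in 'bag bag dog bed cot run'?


\s matches whitespace characters (spaces, tabs, etc.).
Text: 'bag bag dog bed cot run'
This text has 6 words separated by spaces.
Number of spaces = number of words - 1 = 6 - 1 = 5

5


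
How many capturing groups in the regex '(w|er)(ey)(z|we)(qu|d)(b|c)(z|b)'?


To count capturing groups, count each '(' that starts a group.
Pattern: '(w|er)(ey)(z|we)(qu|d)(b|c)(z|b)'
Walking through the pattern:
  Position 0: '(' -> group #1
  Position 6: '(' -> group #2
  Position 10: '(' -> group #3
  Position 16: '(' -> group #4
  Position 22: '(' -> group #5
  Position 27: '(' -> group #6
Total capturing groups: 6

6


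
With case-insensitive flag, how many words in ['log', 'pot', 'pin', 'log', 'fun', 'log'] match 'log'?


Case-insensitive matching: compare each word's lowercase form to 'log'.
  'log' -> lower='log' -> MATCH
  'pot' -> lower='pot' -> no
  'pin' -> lower='pin' -> no
  'log' -> lower='log' -> MATCH
  'fun' -> lower='fun' -> no
  'log' -> lower='log' -> MATCH
Matches: ['log', 'log', 'log']
Count: 3

3


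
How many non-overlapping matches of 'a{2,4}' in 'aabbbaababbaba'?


Pattern 'a{2,4}' matches between 2 and 4 consecutive a's (greedy).
String: 'aabbbaababbaba'
Finding runs of a's and applying greedy matching:
  Run at pos 0: 'aa' (length 2)
  Run at pos 5: 'aa' (length 2)
  Run at pos 8: 'a' (length 1)
  Run at pos 11: 'a' (length 1)
  Run at pos 13: 'a' (length 1)
Matches: ['aa', 'aa']
Count: 2

2


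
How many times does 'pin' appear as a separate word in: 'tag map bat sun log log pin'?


Scanning each word for exact match 'pin':
  Word 1: 'tag' -> no
  Word 2: 'map' -> no
  Word 3: 'bat' -> no
  Word 4: 'sun' -> no
  Word 5: 'log' -> no
  Word 6: 'log' -> no
  Word 7: 'pin' -> MATCH
Total matches: 1

1


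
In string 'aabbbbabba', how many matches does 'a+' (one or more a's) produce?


Pattern 'a+' matches one or more consecutive a's.
String: 'aabbbbabba'
Scanning for runs of a:
  Match 1: 'aa' (length 2)
  Match 2: 'a' (length 1)
  Match 3: 'a' (length 1)
Total matches: 3

3


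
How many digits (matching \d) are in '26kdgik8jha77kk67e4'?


\d matches any digit 0-9.
Scanning '26kdgik8jha77kk67e4':
  pos 0: '2' -> DIGIT
  pos 1: '6' -> DIGIT
  pos 7: '8' -> DIGIT
  pos 11: '7' -> DIGIT
  pos 12: '7' -> DIGIT
  pos 15: '6' -> DIGIT
  pos 16: '7' -> DIGIT
  pos 18: '4' -> DIGIT
Digits found: ['2', '6', '8', '7', '7', '6', '7', '4']
Total: 8

8


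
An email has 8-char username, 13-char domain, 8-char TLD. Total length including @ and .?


An email address has format: username@domain.tld
Username length: 8
'@' character: 1
Domain length: 13
'.' character: 1
TLD length: 8
Total = 8 + 1 + 13 + 1 + 8 = 31

31


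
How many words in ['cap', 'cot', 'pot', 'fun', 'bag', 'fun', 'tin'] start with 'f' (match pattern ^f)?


Pattern ^f anchors to start of word. Check which words begin with 'f':
  'cap' -> no
  'cot' -> no
  'pot' -> no
  'fun' -> MATCH (starts with 'f')
  'bag' -> no
  'fun' -> MATCH (starts with 'f')
  'tin' -> no
Matching words: ['fun', 'fun']
Count: 2

2


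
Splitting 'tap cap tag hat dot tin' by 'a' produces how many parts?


Splitting by 'a' breaks the string at each occurrence of the separator.
Text: 'tap cap tag hat dot tin'
Parts after split:
  Part 1: 't'
  Part 2: 'p c'
  Part 3: 'p t'
  Part 4: 'g h'
  Part 5: 't dot tin'
Total parts: 5

5


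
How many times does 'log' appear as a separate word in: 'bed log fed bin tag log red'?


Scanning each word for exact match 'log':
  Word 1: 'bed' -> no
  Word 2: 'log' -> MATCH
  Word 3: 'fed' -> no
  Word 4: 'bin' -> no
  Word 5: 'tag' -> no
  Word 6: 'log' -> MATCH
  Word 7: 'red' -> no
Total matches: 2

2


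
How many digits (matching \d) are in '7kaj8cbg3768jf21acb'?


\d matches any digit 0-9.
Scanning '7kaj8cbg3768jf21acb':
  pos 0: '7' -> DIGIT
  pos 4: '8' -> DIGIT
  pos 8: '3' -> DIGIT
  pos 9: '7' -> DIGIT
  pos 10: '6' -> DIGIT
  pos 11: '8' -> DIGIT
  pos 14: '2' -> DIGIT
  pos 15: '1' -> DIGIT
Digits found: ['7', '8', '3', '7', '6', '8', '2', '1']
Total: 8

8


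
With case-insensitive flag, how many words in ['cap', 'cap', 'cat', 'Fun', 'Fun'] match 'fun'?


Case-insensitive matching: compare each word's lowercase form to 'fun'.
  'cap' -> lower='cap' -> no
  'cap' -> lower='cap' -> no
  'cat' -> lower='cat' -> no
  'Fun' -> lower='fun' -> MATCH
  'Fun' -> lower='fun' -> MATCH
Matches: ['Fun', 'Fun']
Count: 2

2


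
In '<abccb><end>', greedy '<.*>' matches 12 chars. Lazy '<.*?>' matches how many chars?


Greedy '<.*>' tries to match as MUCH as possible.
Lazy '<.*?>' tries to match as LITTLE as possible.

String: '<abccb><end>'
Greedy '<.*>' starts at first '<' and extends to the LAST '>': '<abccb><end>' (12 chars)
Lazy '<.*?>' starts at first '<' and stops at the FIRST '>': '<abccb>' (7 chars)

7


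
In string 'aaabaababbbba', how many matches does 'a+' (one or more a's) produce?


Pattern 'a+' matches one or more consecutive a's.
String: 'aaabaababbbba'
Scanning for runs of a:
  Match 1: 'aaa' (length 3)
  Match 2: 'aa' (length 2)
  Match 3: 'a' (length 1)
  Match 4: 'a' (length 1)
Total matches: 4

4


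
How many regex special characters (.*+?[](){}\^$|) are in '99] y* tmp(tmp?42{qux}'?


Regex special characters are: . * + ? [ ] ( ) { } \ ^ $ |
Scanning '99] y* tmp(tmp?42{qux}':
  pos 2: ']' -> SPECIAL
  pos 5: '*' -> SPECIAL
  pos 10: '(' -> SPECIAL
  pos 14: '?' -> SPECIAL
  pos 17: '{' -> SPECIAL
  pos 21: '}' -> SPECIAL
Special chars found: [']', '*', '(', '?', '{', '}']
Total: 6

6


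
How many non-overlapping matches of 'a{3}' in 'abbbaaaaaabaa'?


Pattern 'a{3}' matches exactly 3 consecutive a's (greedy, non-overlapping).
String: 'abbbaaaaaabaa'
Scanning for runs of a's:
  Run at pos 0: 'a' (length 1) -> 0 match(es)
  Run at pos 4: 'aaaaaa' (length 6) -> 2 match(es)
  Run at pos 11: 'aa' (length 2) -> 0 match(es)
Matches found: ['aaa', 'aaa']
Total: 2

2


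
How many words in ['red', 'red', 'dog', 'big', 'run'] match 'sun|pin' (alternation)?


Alternation 'sun|pin' matches either 'sun' or 'pin'.
Checking each word:
  'red' -> no
  'red' -> no
  'dog' -> no
  'big' -> no
  'run' -> no
Matches: []
Count: 0

0


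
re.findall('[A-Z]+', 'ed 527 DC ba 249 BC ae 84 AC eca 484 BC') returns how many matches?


Pattern '[A-Z]+' finds one or more uppercase letters.
Text: 'ed 527 DC ba 249 BC ae 84 AC eca 484 BC'
Scanning for matches:
  Match 1: 'DC'
  Match 2: 'BC'
  Match 3: 'AC'
  Match 4: 'BC'
Total matches: 4

4


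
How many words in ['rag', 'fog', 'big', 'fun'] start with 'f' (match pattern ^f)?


Pattern ^f anchors to start of word. Check which words begin with 'f':
  'rag' -> no
  'fog' -> MATCH (starts with 'f')
  'big' -> no
  'fun' -> MATCH (starts with 'f')
Matching words: ['fog', 'fun']
Count: 2

2


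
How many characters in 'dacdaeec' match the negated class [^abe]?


Negated class [^abe] matches any char NOT in {a, b, e}
Scanning 'dacdaeec':
  pos 0: 'd' -> MATCH
  pos 1: 'a' -> no (excluded)
  pos 2: 'c' -> MATCH
  pos 3: 'd' -> MATCH
  pos 4: 'a' -> no (excluded)
  pos 5: 'e' -> no (excluded)
  pos 6: 'e' -> no (excluded)
  pos 7: 'c' -> MATCH
Total matches: 4

4


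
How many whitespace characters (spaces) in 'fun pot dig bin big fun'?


\s matches whitespace characters (spaces, tabs, etc.).
Text: 'fun pot dig bin big fun'
This text has 6 words separated by spaces.
Number of spaces = number of words - 1 = 6 - 1 = 5

5


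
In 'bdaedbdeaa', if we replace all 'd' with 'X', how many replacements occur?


re.sub('d', 'X', text) replaces every occurrence of 'd' with 'X'.
Text: 'bdaedbdeaa'
Scanning for 'd':
  pos 1: 'd' -> replacement #1
  pos 4: 'd' -> replacement #2
  pos 6: 'd' -> replacement #3
Total replacements: 3

3


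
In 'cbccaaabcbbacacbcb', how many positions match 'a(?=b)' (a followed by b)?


Lookahead 'a(?=b)' matches 'a' only when followed by 'b'.
String: 'cbccaaabcbbacacbcb'
Checking each position where char is 'a':
  pos 4: 'a' -> no (next='a')
  pos 5: 'a' -> no (next='a')
  pos 6: 'a' -> MATCH (next='b')
  pos 11: 'a' -> no (next='c')
  pos 13: 'a' -> no (next='c')
Matching positions: [6]
Count: 1

1


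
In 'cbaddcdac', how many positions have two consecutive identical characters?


Looking for consecutive identical characters in 'cbaddcdac':
  pos 0-1: 'c' vs 'b' -> different
  pos 1-2: 'b' vs 'a' -> different
  pos 2-3: 'a' vs 'd' -> different
  pos 3-4: 'd' vs 'd' -> MATCH ('dd')
  pos 4-5: 'd' vs 'c' -> different
  pos 5-6: 'c' vs 'd' -> different
  pos 6-7: 'd' vs 'a' -> different
  pos 7-8: 'a' vs 'c' -> different
Consecutive identical pairs: ['dd']
Count: 1

1
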